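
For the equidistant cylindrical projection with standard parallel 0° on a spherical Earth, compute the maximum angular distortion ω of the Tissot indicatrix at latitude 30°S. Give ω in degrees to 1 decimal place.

Plate carrée maps x = Rλ, y = Rφ. The meridian scale is h = 1 and the parallel scale is k = 1/cos φ = sec φ.
At 30°: h = 1.000, k = 1.155; principal scales a = 1.155, b = 1.000.
sin(ω/2) = (a − b)/(a + b) = 0.1547/2.155 = 0.07180, so ω = 2 arcsin(0.07180) ≈ 8.2°.

8.2°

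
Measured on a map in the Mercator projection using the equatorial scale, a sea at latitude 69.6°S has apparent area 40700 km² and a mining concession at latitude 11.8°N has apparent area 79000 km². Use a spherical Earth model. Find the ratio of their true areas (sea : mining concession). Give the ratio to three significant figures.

0.0653

Since Mercator area scale is 1/cos²φ, the true area equals the apparent area multiplied by cos²φ.
True area of sea: 40700 × cos²(69.6°) = 40700 × 0.1215 = 4945 km².
True area of mining concession: 79000 × cos²(11.8°) = 79000 × 0.9582 = 75700 km².
Ratio = 4945 / 75700 ≈ 0.0653.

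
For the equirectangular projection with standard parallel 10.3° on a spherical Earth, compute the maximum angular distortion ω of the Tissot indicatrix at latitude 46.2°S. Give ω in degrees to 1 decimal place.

20.0°

In the equirectangular projection with standard parallel φ₀ = 10.3° (x = Rλ cos φ₀, y = Rφ), meridians are true-scale (h = 1) and the parallel scale is k = cos φ₀ / cos φ.
At 46.2°: h = 1.000, k = 1.422; principal scales a = 1.422, b = 1.000.
sin(ω/2) = (a − b)/(a + b) = 0.4215/2.422 = 0.1741, so ω = 2 arcsin(0.1741) ≈ 20.0°.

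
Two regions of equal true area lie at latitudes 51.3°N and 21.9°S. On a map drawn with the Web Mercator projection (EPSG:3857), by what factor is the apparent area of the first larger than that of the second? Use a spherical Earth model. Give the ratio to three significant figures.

2.20

Mercator areal scale is sec²φ.
At 51.3°: sec²(51.3°) = 1/0.6252² = 2.558.
At 21.9°: sec²(21.9°) = 1/0.9278² = 1.162.
Ratio = 2.558/1.162 = cos²(21.9°)/cos²(51.3°) ≈ 2.20.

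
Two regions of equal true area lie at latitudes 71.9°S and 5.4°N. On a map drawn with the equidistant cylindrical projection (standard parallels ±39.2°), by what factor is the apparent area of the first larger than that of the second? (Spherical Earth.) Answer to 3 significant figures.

In the equirectangular projection with standard parallel φ₀ = 39.2° (x = Rλ cos φ₀, y = Rφ), meridians are true-scale (h = 1) and the parallel scale is k = cos φ₀ / cos φ.
Areal scale at 71.9°: h·k = 1.000 × 2.494 = 2.494.
Areal scale at 5.4°: h·k = 1.000 × 0.7784 = 0.7784.
Ratio = 2.494/0.7784 ≈ 3.20.

3.20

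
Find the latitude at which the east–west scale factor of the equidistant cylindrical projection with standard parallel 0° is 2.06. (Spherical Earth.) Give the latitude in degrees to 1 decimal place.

Plate carrée: h = 1, k = sec φ along parallels.
sec φ = 2.06  ⇒  cos φ = 0.4854  ⇒  φ ≈ 61.0°.

61.0°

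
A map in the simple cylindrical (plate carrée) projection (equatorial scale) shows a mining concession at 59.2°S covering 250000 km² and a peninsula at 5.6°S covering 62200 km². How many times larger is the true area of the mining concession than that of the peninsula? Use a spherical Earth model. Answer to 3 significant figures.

On the plate carrée, areal scale = h·k = 1 × sec φ, so true area = apparent × cos φ.
True area of mining concession: 250000 × cos(59.2°) = 250000 × 0.5120 = 128000 km².
True area of peninsula: 62200 × cos(5.6°) = 62200 × 0.9952 = 61900 km².
Ratio = 128000 / 61900 ≈ 2.07.

2.07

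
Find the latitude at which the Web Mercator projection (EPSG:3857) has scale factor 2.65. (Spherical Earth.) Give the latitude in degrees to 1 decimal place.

Mercator scale is k = sec φ = 1/cos φ.
1/cos φ = 2.65  ⇒  cos φ = 0.3774  ⇒  φ = arccos(0.3774) ≈ 67.8°.

67.8°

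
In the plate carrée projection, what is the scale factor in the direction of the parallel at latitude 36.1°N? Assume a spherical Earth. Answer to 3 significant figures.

1.24

Plate carrée maps x = Rλ, y = Rφ. The meridian scale is h = 1 and the parallel scale is k = 1/cos φ = sec φ.
k = 1/cos 36.1° = 1/0.8080 = 1.238.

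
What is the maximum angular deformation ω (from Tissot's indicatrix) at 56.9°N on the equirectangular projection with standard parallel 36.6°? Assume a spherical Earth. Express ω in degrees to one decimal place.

The equidistant cylindrical projection with φ₀ = 36.6° has h = 1 (meridians true) and k = cos φ₀ / cos φ along parallels.
At 56.9°: h = 1.000, k = 1.470; principal scales a = 1.470, b = 1.000.
sin(ω/2) = (a − b)/(a + b) = 0.4701/2.470 = 0.1903, so ω = 2 arcsin(0.1903) ≈ 21.9°.

21.9°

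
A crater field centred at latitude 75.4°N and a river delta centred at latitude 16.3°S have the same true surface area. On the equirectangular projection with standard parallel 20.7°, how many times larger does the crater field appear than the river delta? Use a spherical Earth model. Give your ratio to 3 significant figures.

In the equirectangular projection with standard parallel φ₀ = 20.7° (x = Rλ cos φ₀, y = Rφ), meridians are true-scale (h = 1) and the parallel scale is k = cos φ₀ / cos φ.
Areal scale at 75.4°: h·k = 1.000 × 3.711 = 3.711.
Areal scale at 16.3°: h·k = 1.000 × 0.9746 = 0.9746.
Ratio = 3.711/0.9746 ≈ 3.81.

3.81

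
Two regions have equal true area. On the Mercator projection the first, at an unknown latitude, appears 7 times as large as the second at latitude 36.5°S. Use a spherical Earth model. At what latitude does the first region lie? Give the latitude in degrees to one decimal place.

72.3°

On Mercator, (apparent₁)/(apparent₂) = sec²φ₁ / sec²φ₂ when true areas are equal.
cos²φ₂ / cos²φ₁ = 7  ⇒  cos φ₁ = cos 36.5° / √7 = 0.8039/2.646 = 0.3038.
φ₁ = arccos(0.3038) ≈ 72.3°.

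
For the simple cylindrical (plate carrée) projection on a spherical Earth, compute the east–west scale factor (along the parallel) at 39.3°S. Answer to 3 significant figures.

For the equirectangular projection with φ₀ = 0 (plate carrée), h = 1 along meridians and k = sec φ along parallels.
k = 1/cos 39.3° = 1/0.7738 = 1.292.

1.29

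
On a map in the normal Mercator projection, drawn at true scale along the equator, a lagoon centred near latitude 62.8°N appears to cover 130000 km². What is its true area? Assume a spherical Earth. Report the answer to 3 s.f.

The Mercator projection is conformal; its linear scale factor is the same in every direction and equals sec φ = 1/cos φ.
Areal scale = k² = sec²φ = 1/cos²(62.8°) = 1/0.4571² = 4.786.
True area = apparent / (areal scale) = 130000 / 4.786 ≈ 27200 km².

27200 km²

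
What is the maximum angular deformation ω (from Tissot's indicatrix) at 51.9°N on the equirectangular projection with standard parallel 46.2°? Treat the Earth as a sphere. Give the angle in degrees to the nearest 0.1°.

6.6°

In the equirectangular projection with standard parallel φ₀ = 46.2° (x = Rλ cos φ₀, y = Rφ), meridians are true-scale (h = 1) and the parallel scale is k = cos φ₀ / cos φ.
At 51.9°: h = 1.000, k = 1.122; principal scales a = 1.122, b = 1.000.
sin(ω/2) = (a − b)/(a + b) = 0.1217/2.122 = 0.05737, so ω = 2 arcsin(0.05737) ≈ 6.6°.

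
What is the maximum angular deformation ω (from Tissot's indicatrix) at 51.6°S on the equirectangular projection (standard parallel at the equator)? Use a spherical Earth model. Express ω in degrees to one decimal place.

27.0°

For the equirectangular projection with φ₀ = 0 (plate carrée), h = 1 along meridians and k = sec φ along parallels.
At 51.6°: h = 1.000, k = 1.610; principal scales a = 1.610, b = 1.000.
sin(ω/2) = (a − b)/(a + b) = 0.6099/2.610 = 0.2337, so ω = 2 arcsin(0.2337) ≈ 27.0°.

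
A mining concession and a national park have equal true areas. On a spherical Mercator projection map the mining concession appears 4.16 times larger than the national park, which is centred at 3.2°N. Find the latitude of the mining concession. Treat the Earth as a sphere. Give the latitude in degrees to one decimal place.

60.7°

For equal true areas on Mercator, apparent areas scale as sec²φ, so the ratio is cos²φ₂ / cos²φ₁.
cos²φ₂ / cos²φ₁ = 4.16  ⇒  cos φ₁ = cos 3.2° / √4.16 = 0.9984/2.040 = 0.4895.
φ₁ = arccos(0.4895) ≈ 60.7°.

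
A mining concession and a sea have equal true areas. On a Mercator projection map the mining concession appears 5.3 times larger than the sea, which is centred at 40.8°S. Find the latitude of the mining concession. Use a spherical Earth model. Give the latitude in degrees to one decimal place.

On Mercator, (apparent₁)/(apparent₂) = sec²φ₁ / sec²φ₂ when true areas are equal.
cos²φ₂ / cos²φ₁ = 5.3  ⇒  cos φ₁ = cos 40.8° / √5.3 = 0.7570/2.302 = 0.3288.
φ₁ = arccos(0.3288) ≈ 70.8°.

70.8°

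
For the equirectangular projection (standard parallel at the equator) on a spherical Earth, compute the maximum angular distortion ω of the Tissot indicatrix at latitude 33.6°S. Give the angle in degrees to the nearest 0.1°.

10.5°

Plate carrée maps x = Rλ, y = Rφ. The meridian scale is h = 1 and the parallel scale is k = 1/cos φ = sec φ.
At 33.6°: h = 1.000, k = 1.201; principal scales a = 1.201, b = 1.000.
sin(ω/2) = (a − b)/(a + b) = 0.2006/2.201 = 0.09115, so ω = 2 arcsin(0.09115) ≈ 10.5°.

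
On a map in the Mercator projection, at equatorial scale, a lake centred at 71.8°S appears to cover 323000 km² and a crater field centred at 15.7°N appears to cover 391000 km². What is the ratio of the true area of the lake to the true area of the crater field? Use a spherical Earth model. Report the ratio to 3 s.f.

Since Mercator area scale is 1/cos²φ, the true area equals the apparent area multiplied by cos²φ.
True area of lake: 323000 × cos²(71.8°) = 323000 × 0.09755 = 31510 km².
True area of crater field: 391000 × cos²(15.7°) = 391000 × 0.9268 = 362400 km².
Ratio = 31510 / 362400 ≈ 0.0870.

0.0870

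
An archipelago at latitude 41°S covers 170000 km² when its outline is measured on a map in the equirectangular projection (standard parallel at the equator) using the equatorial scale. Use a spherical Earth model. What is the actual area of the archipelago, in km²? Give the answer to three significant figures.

128000 km²

Plate carrée maps x = Rλ, y = Rφ. The meridian scale is h = 1 and the parallel scale is k = 1/cos φ = sec φ.
Areal scale = h·k = 1 × sec φ; at 41°, h = 1.000, k = 1.325, so h·k = 1.325.
True area = apparent / (areal scale) = 170000 / 1.325 ≈ 128000 km².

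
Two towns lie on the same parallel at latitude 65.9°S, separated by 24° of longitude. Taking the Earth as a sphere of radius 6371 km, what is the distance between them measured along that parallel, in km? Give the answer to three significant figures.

Arc length along a parallel = R cos φ · Δλ (with Δλ in radians).
= 6371 × cos 65.9° × (24° × π/180) = 6371 × 0.4083 × 0.4189 ≈ 1090 km.

1090 km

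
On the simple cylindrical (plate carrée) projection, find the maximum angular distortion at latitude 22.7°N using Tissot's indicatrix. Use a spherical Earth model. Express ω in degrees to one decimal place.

Plate carrée maps x = Rλ, y = Rφ. The meridian scale is h = 1 and the parallel scale is k = 1/cos φ = sec φ.
At 22.7°: h = 1.000, k = 1.084; principal scales a = 1.084, b = 1.000.
sin(ω/2) = (a − b)/(a + b) = 0.08397/2.084 = 0.04029, so ω = 2 arcsin(0.04029) ≈ 4.6°.

4.6°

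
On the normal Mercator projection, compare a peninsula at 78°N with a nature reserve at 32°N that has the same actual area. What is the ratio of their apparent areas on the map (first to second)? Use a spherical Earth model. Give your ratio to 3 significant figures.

On Mercator, area is exaggerated by sec²φ = 1/cos²φ.
At 78°: sec²(78°) = 1/0.2079² = 23.13.
At 32°: sec²(32°) = 1/0.8480² = 1.390.
Ratio = 23.13/1.390 = cos²(32°)/cos²(78°) ≈ 16.6.

16.6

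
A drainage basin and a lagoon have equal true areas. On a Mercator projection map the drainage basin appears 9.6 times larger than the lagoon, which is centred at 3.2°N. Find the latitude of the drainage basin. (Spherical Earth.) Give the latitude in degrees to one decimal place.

For equal true areas on Mercator, apparent areas scale as sec²φ, so the ratio is cos²φ₂ / cos²φ₁.
cos²φ₂ / cos²φ₁ = 9.6  ⇒  cos φ₁ = cos 3.2° / √9.6 = 0.9984/3.098 = 0.3222.
φ₁ = arccos(0.3222) ≈ 71.2°.

71.2°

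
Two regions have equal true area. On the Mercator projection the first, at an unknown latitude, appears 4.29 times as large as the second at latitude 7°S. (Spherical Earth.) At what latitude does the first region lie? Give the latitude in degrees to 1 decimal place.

61.4°

For equal true areas on Mercator, apparent areas scale as sec²φ, so the ratio is cos²φ₂ / cos²φ₁.
cos²φ₂ / cos²φ₁ = 4.29  ⇒  cos φ₁ = cos 7° / √4.29 = 0.9925/2.071 = 0.4792.
φ₁ = arccos(0.4792) ≈ 61.4°.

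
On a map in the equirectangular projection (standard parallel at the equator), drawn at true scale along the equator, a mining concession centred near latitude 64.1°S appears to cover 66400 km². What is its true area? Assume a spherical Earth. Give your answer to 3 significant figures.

For the equirectangular projection with φ₀ = 0 (plate carrée), h = 1 along meridians and k = sec φ along parallels.
Areal scale = h·k = 1 × sec φ; at 64.1°, h = 1.000, k = 2.289, so h·k = 2.289.
True area = apparent / (areal scale) = 66400 / 2.289 ≈ 29000 km².

29000 km²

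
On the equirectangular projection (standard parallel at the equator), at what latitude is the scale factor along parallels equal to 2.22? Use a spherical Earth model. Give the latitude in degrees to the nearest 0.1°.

63.2°

Plate carrée: h = 1, k = sec φ along parallels.
sec φ = 2.22  ⇒  cos φ = 0.4505  ⇒  φ ≈ 63.2°.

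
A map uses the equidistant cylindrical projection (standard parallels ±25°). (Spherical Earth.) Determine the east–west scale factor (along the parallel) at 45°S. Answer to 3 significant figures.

With standard parallel φ₀ = 25°, the equirectangular projection gives x = Rλ cos φ₀, y = Rφ, so h = 1 and k = cos 25° / cos φ.
k = cos 25° / cos 45° = 0.9063/0.7071 = 1.282.

1.28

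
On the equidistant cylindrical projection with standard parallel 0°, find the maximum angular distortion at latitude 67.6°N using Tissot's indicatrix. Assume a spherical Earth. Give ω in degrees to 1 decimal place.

Plate carrée maps x = Rλ, y = Rφ. The meridian scale is h = 1 and the parallel scale is k = 1/cos φ = sec φ.
At 67.6°: h = 1.000, k = 2.624; principal scales a = 2.624, b = 1.000.
sin(ω/2) = (a − b)/(a + b) = 1.624/3.624 = 0.4482, so ω = 2 arcsin(0.4482) ≈ 53.3°.

53.3°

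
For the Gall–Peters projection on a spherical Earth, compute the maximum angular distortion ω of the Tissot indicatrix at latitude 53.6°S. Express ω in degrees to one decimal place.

Gall–Peters is a cylindrical equal-area projection with standard parallels at ±45°. A cylindrical equal-area projection with standard parallel φ₀ has meridian scale h = cos φ / cos φ₀ and parallel scale k = cos φ₀ / cos φ (so areas are preserved, h·k = 1).
At 53.6°: h = 0.8392, k = 1.192; principal scales a = 1.192, b = 0.8392.
sin(ω/2) = (a − b)/(a + b) = 0.3524/2.031 = 0.1735, so ω = 2 arcsin(0.1735) ≈ 20.0°.

20.0°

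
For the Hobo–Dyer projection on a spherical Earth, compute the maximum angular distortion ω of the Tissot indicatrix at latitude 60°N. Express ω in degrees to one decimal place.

51.1°

Hobo–Dyer is a cylindrical equal-area projection with standard parallels at ±37.5°. A cylindrical equal-area projection with standard parallel φ₀ has meridian scale h = cos φ / cos φ₀ and parallel scale k = cos φ₀ / cos φ (so areas are preserved, h·k = 1).
At 60°: h = 0.6302, k = 1.587; principal scales a = 1.587, b = 0.6302.
sin(ω/2) = (a − b)/(a + b) = 0.9565/2.217 = 0.4314, so ω = 2 arcsin(0.4314) ≈ 51.1°.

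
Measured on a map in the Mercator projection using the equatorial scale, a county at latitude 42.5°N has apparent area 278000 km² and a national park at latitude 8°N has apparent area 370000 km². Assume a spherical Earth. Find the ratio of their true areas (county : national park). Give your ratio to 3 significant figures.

Mercator's areal exaggeration is sec²φ; hence true area = (apparent area) · cos²φ.
True area of county: 278000 × cos²(42.5°) = 278000 × 0.5436 = 151100 km².
True area of national park: 370000 × cos²(8°) = 370000 × 0.9806 = 362800 km².
Ratio = 151100 / 362800 ≈ 0.416.

0.416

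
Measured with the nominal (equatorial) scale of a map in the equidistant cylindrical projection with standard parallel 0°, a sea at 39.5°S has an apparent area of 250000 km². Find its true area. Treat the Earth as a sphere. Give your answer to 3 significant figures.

193000 km²

Plate carrée maps x = Rλ, y = Rφ. The meridian scale is h = 1 and the parallel scale is k = 1/cos φ = sec φ.
Areal scale = h·k = 1 × sec φ; at 39.5°, h = 1.000, k = 1.296, so h·k = 1.296.
True area = apparent / (areal scale) = 250000 / 1.296 ≈ 193000 km².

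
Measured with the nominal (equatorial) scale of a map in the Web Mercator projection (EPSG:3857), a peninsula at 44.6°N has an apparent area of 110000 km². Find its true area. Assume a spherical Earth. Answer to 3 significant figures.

55800 km²

Mercator is conformal, so the point scale is isotropic: h = k = sec φ = 1/cos φ.
Areal scale = k² = sec²φ = 1/cos²(44.6°) = 1/0.7120² = 1.972.
True area = apparent / (areal scale) = 110000 / 1.972 ≈ 55800 km².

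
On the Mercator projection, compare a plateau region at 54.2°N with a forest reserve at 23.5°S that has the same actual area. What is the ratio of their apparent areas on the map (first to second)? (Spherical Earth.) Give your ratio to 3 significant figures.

2.46

Mercator is conformal with k = sec φ, so areal scale = k² = sec²φ.
At 54.2°: sec²(54.2°) = 1/0.5850² = 2.922.
At 23.5°: sec²(23.5°) = 1/0.9171² = 1.189.
Ratio = 2.922/1.189 = cos²(23.5°)/cos²(54.2°) ≈ 2.46.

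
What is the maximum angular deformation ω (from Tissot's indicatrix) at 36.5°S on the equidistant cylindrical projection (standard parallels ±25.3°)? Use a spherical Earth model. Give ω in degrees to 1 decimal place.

The equidistant cylindrical projection with φ₀ = 25.3° has h = 1 (meridians true) and k = cos φ₀ / cos φ along parallels.
At 36.5°: h = 1.000, k = 1.125; principal scales a = 1.125, b = 1.000.
sin(ω/2) = (a − b)/(a + b) = 0.1247/2.125 = 0.05868, so ω = 2 arcsin(0.05868) ≈ 6.7°.

6.7°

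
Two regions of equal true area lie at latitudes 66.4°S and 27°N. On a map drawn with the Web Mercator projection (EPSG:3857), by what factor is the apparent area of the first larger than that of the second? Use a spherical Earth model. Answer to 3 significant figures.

Mercator is conformal with k = sec φ, so areal scale = k² = sec²φ.
At 66.4°: sec²(66.4°) = 1/0.4003² = 6.239.
At 27°: sec²(27°) = 1/0.8910² = 1.260.
Ratio = 6.239/1.260 = cos²(27°)/cos²(66.4°) ≈ 4.95.

4.95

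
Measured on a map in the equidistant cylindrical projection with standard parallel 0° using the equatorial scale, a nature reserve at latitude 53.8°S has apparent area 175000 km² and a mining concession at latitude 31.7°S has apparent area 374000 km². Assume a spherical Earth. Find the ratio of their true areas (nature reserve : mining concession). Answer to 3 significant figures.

Plate carrée has h = 1 and k = sec φ, giving areal scale sec φ; true area = (apparent area) · cos φ.
True area of nature reserve: 175000 × cos(53.8°) = 175000 × 0.5906 = 103400 km².
True area of mining concession: 374000 × cos(31.7°) = 374000 × 0.8508 = 318200 km².
Ratio = 103400 / 318200 ≈ 0.325.

0.325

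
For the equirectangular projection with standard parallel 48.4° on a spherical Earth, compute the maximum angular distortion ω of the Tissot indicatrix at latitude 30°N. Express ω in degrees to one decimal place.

The equidistant cylindrical projection with φ₀ = 48.4° has h = 1 (meridians true) and k = cos φ₀ / cos φ along parallels.
At 30°: h = 1.000, k = 0.7666; principal scales a = 1.000, b = 0.7666.
sin(ω/2) = (a − b)/(a + b) = 0.2334/1.767 = 0.1321, so ω = 2 arcsin(0.1321) ≈ 15.2°.

15.2°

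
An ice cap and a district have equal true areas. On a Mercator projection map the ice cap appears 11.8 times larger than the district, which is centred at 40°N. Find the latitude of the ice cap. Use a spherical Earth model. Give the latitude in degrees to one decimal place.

77.1°

On Mercator, (apparent₁)/(apparent₂) = sec²φ₁ / sec²φ₂ when true areas are equal.
cos²φ₂ / cos²φ₁ = 11.8  ⇒  cos φ₁ = cos 40° / √11.8 = 0.7660/3.435 = 0.2230.
φ₁ = arccos(0.2230) ≈ 77.1°.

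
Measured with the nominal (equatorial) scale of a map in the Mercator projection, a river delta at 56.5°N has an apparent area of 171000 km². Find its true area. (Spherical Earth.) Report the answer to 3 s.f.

The Mercator projection is conformal; its linear scale factor is the same in every direction and equals sec φ = 1/cos φ.
Areal scale = k² = sec²φ = 1/cos²(56.5°) = 1/0.5519² = 3.283.
True area = apparent / (areal scale) = 171000 / 3.283 ≈ 52100 km².

52100 km²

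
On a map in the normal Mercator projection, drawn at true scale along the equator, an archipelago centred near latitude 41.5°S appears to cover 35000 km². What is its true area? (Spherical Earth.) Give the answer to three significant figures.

Mercator is conformal, so the point scale is isotropic: h = k = sec φ = 1/cos φ.
Areal scale = k² = sec²φ = 1/cos²(41.5°) = 1/0.7490² = 1.783.
True area = apparent / (areal scale) = 35000 / 1.783 ≈ 19600 km².

19600 km²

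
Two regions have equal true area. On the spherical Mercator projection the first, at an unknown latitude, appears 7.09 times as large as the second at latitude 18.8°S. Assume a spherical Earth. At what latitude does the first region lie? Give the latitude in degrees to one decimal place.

Mercator areal scale is sec²φ, so apparent-area ratio = sec²φ₁ / sec²φ₂ = cos²φ₂ / cos²φ₁.
cos²φ₂ / cos²φ₁ = 7.09  ⇒  cos φ₁ = cos 18.8° / √7.09 = 0.9466/2.663 = 0.3555.
φ₁ = arccos(0.3555) ≈ 69.2°.

69.2°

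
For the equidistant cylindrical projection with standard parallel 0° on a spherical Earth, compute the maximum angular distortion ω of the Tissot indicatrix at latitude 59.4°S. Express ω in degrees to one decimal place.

Plate carrée maps x = Rλ, y = Rφ. The meridian scale is h = 1 and the parallel scale is k = 1/cos φ = sec φ.
At 59.4°: h = 1.000, k = 1.964; principal scales a = 1.964, b = 1.000.
sin(ω/2) = (a − b)/(a + b) = 0.9645/2.964 = 0.3253, so ω = 2 arcsin(0.3253) ≈ 38.0°.

38.0°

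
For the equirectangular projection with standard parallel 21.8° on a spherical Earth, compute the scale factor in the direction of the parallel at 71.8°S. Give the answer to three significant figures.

2.97

In the equirectangular projection with standard parallel φ₀ = 21.8° (x = Rλ cos φ₀, y = Rφ), meridians are true-scale (h = 1) and the parallel scale is k = cos φ₀ / cos φ.
k = cos 21.8° / cos 71.8° = 0.9285/0.3123 = 2.973.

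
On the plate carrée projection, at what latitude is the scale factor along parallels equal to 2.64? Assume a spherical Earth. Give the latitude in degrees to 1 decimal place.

Plate carrée: h = 1, k = sec φ along parallels.
sec φ = 2.64  ⇒  cos φ = 0.3788  ⇒  φ ≈ 67.7°.

67.7°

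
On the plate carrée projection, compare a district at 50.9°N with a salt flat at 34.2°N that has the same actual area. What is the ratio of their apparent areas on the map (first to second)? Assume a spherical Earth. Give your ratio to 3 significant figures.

1.31

In the plate carrée (x = Rλ, y = Rφ), meridians are true-scale (h = 1) and parallels are stretched by k = sec φ.
Areal scale at 50.9°: h·k = 1.000 × 1.586 = 1.586.
Areal scale at 34.2°: h·k = 1.000 × 1.209 = 1.209.
Ratio = 1.586/1.209 ≈ 1.31.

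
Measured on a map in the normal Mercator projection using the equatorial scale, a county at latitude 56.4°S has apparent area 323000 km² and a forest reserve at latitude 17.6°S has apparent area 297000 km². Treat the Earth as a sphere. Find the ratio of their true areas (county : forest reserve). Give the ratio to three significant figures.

Mercator's areal exaggeration is sec²φ; hence true area = (apparent area) · cos²φ.
True area of county: 323000 × cos²(56.4°) = 323000 × 0.3062 = 98920 km².
True area of forest reserve: 297000 × cos²(17.6°) = 297000 × 0.9086 = 269800 km².
Ratio = 98920 / 269800 ≈ 0.367.

0.367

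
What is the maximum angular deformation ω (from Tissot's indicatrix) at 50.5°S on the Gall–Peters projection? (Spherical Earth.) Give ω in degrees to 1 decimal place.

12.1°

The Gall–Peters projection is cylindrical equal-area with φ₀ = 45°. Cylindrical equal-area (φ₀ = 45°): h = cos φ / cos 45° along meridians, k = cos 45° / cos φ along parallels; h·k = 1.
At 50.5°: h = 0.8996, k = 1.112; principal scales a = 1.112, b = 0.8996.
sin(ω/2) = (a − b)/(a + b) = 0.2121/2.011 = 0.1055, so ω = 2 arcsin(0.1055) ≈ 12.1°.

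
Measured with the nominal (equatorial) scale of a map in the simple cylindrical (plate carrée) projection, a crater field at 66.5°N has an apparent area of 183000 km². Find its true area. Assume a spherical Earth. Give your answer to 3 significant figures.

In the plate carrée (x = Rλ, y = Rφ), meridians are true-scale (h = 1) and parallels are stretched by k = sec φ.
Areal scale = h·k = 1 × sec φ; at 66.5°, h = 1.000, k = 2.508, so h·k = 2.508.
True area = apparent / (areal scale) = 183000 / 2.508 ≈ 73000 km².

73000 km²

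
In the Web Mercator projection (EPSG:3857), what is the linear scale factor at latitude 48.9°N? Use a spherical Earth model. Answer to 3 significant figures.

For Mercator, h = k = sec φ (a conformal cylindrical projection has a single point scale, 1/cos φ).
k = 1/cos 48.9° = 1/0.6574 = 1.521.

1.52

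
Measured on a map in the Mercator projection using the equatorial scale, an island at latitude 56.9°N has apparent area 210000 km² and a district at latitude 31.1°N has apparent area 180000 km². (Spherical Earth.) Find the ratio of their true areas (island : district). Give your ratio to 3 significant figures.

On Mercator the areal scale is sec²φ, so true area = apparent × cos²φ.
True area of island: 210000 × cos²(56.9°) = 210000 × 0.2982 = 62630 km².
True area of district: 180000 × cos²(31.1°) = 180000 × 0.7332 = 132000 km².
Ratio = 62630 / 132000 ≈ 0.475.

0.475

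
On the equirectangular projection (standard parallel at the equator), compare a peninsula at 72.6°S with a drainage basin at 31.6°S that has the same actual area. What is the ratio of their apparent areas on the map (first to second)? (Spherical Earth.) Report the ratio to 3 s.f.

Plate carrée maps x = Rλ, y = Rφ. The meridian scale is h = 1 and the parallel scale is k = 1/cos φ = sec φ.
Areal scale at 72.6°: h·k = 1.000 × 3.344 = 3.344.
Areal scale at 31.6°: h·k = 1.000 × 1.174 = 1.174.
Ratio = 3.344/1.174 ≈ 2.85.

2.85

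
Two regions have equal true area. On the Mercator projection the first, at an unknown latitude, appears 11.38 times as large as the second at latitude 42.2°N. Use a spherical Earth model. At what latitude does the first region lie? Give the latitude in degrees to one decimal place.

On Mercator, (apparent₁)/(apparent₂) = sec²φ₁ / sec²φ₂ when true areas are equal.
cos²φ₂ / cos²φ₁ = 11.38  ⇒  cos φ₁ = cos 42.2° / √11.38 = 0.7408/3.373 = 0.2196.
φ₁ = arccos(0.2196) ≈ 77.3°.

77.3°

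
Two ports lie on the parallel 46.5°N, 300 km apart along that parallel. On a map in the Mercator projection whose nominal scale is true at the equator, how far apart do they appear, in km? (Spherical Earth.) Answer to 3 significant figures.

The Mercator projection is conformal; its linear scale factor is the same in every direction and equals sec φ = 1/cos φ.
Along the parallel, k = sec 46.5° = 1/0.6884 = 1.453.
Map distance = 300 × 1.453 ≈ 436 km.

436 km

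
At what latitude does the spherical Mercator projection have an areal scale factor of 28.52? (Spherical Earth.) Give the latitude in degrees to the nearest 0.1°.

79.2°

Mercator areal scale is sec²φ.
sec²φ = 28.52  ⇒  cos²φ = 0.03506  ⇒  cos φ = 0.1873.
φ = arccos(0.1873) ≈ 79.2°.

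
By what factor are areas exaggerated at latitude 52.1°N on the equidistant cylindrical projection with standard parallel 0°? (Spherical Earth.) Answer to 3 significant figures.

1.63

Plate carrée maps x = Rλ, y = Rφ. The meridian scale is h = 1 and the parallel scale is k = 1/cos φ = sec φ.
Areal scale = h·k = 1 × sec φ; at 52.1°, h = 1.000, k = 1.628, so h·k = 1.628.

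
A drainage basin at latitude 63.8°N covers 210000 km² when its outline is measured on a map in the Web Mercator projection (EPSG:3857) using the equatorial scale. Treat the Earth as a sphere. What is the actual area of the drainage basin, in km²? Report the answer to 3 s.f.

40900 km²

Mercator is conformal, so the point scale is isotropic: h = k = sec φ = 1/cos φ.
Areal scale = k² = sec²φ = 1/cos²(63.8°) = 1/0.4415² = 5.130.
True area = apparent / (areal scale) = 210000 / 5.130 ≈ 40900 km².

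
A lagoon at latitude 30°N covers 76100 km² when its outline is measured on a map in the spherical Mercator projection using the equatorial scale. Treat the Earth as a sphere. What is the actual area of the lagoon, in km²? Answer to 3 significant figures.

The Mercator projection is conformal; its linear scale factor is the same in every direction and equals sec φ = 1/cos φ.
Areal scale = k² = sec²φ = 1/cos²(30°) = 1/0.8660² = 1.333.
True area = apparent / (areal scale) = 76100 / 1.333 ≈ 57100 km².

57100 km²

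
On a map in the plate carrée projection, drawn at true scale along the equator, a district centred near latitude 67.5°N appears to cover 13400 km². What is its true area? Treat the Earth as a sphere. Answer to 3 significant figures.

In the plate carrée (x = Rλ, y = Rφ), meridians are true-scale (h = 1) and parallels are stretched by k = sec φ.
Areal scale = h·k = 1 × sec φ; at 67.5°, h = 1.000, k = 2.613, so h·k = 2.613.
True area = apparent / (areal scale) = 13400 / 2.613 ≈ 5130 km².

5130 km²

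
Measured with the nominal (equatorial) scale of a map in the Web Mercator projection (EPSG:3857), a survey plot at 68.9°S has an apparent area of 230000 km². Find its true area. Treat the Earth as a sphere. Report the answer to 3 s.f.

For Mercator, h = k = sec φ (a conformal cylindrical projection has a single point scale, 1/cos φ).
Areal scale = k² = sec²φ = 1/cos²(68.9°) = 1/0.3600² = 7.716.
True area = apparent / (areal scale) = 230000 / 7.716 ≈ 29800 km².

29800 km²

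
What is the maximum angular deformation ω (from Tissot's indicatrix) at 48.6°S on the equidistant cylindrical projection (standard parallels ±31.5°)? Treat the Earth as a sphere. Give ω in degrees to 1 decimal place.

The equidistant cylindrical projection with φ₀ = 31.5° has h = 1 (meridians true) and k = cos φ₀ / cos φ along parallels.
At 48.6°: h = 1.000, k = 1.289; principal scales a = 1.289, b = 1.000.
sin(ω/2) = (a − b)/(a + b) = 0.2893/2.289 = 0.1264, so ω = 2 arcsin(0.1264) ≈ 14.5°.

14.5°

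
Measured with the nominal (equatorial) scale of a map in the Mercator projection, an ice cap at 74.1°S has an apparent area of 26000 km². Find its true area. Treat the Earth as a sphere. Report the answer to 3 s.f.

For Mercator, h = k = sec φ (a conformal cylindrical projection has a single point scale, 1/cos φ).
Areal scale = k² = sec²φ = 1/cos²(74.1°) = 1/0.2740² = 13.32.
True area = apparent / (areal scale) = 26000 / 13.32 ≈ 1950 km².

1950 km²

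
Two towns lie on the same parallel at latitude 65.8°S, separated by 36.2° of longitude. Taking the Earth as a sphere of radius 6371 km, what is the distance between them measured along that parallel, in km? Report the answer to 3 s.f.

Arc length along a parallel = R cos φ · Δλ (with Δλ in radians).
= 6371 × cos 65.8° × (36.2° × π/180) = 6371 × 0.4099 × 0.6318 ≈ 1650 km.

1650 km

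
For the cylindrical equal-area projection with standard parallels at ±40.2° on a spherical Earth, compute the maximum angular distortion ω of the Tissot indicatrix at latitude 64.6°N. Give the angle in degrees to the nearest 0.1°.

62.7°

Cylindrical equal-area (φ₀ = 40.2°): h = cos φ / cos 40.2° along meridians, k = cos 40.2° / cos φ along parallels; h·k = 1.
At 64.6°: h = 0.5616, k = 1.781; principal scales a = 1.781, b = 0.5616.
sin(ω/2) = (a − b)/(a + b) = 1.219/2.342 = 0.5205, so ω = 2 arcsin(0.5205) ≈ 62.7°.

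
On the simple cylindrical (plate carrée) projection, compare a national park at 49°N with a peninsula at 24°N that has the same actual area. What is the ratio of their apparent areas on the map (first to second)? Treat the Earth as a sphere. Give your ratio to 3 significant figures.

In the plate carrée (x = Rλ, y = Rφ), meridians are true-scale (h = 1) and parallels are stretched by k = sec φ.
Areal scale at 49°: h·k = 1.000 × 1.524 = 1.524.
Areal scale at 24°: h·k = 1.000 × 1.095 = 1.095.
Ratio = 1.524/1.095 ≈ 1.39.

1.39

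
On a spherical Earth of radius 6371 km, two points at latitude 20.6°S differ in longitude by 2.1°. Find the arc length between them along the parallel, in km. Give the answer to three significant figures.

Arc length along a parallel = R cos φ · Δλ (with Δλ in radians).
= 6371 × cos 20.6° × (2.1° × π/180) = 6371 × 0.9361 × 0.03665 ≈ 219 km.

219 km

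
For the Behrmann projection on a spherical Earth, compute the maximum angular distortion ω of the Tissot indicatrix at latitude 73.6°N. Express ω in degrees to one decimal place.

107.8°

Behrmann is a cylindrical equal-area projection with standard parallels at ±30°. For cylindrical equal-area with standard parallel φ₀, h = cos φ / cos φ₀ and k = cos φ₀ / cos φ, so h·k = 1.
At 73.6°: h = 0.3260, k = 3.067; principal scales a = 3.067, b = 0.3260.
sin(ω/2) = (a − b)/(a + b) = 2.741/3.393 = 0.8078, so ω = 2 arcsin(0.8078) ≈ 107.8°.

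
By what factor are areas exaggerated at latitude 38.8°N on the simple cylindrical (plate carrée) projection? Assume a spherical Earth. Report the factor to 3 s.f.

1.28

In the plate carrée (x = Rλ, y = Rφ), meridians are true-scale (h = 1) and parallels are stretched by k = sec φ.
Areal scale = h·k = 1 × sec φ; at 38.8°, h = 1.000, k = 1.283, so h·k = 1.283.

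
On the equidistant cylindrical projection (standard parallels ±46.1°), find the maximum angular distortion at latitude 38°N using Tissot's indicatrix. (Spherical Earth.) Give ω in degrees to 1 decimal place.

With standard parallel φ₀ = 46.1°, the equirectangular projection gives x = Rλ cos φ₀, y = Rφ, so h = 1 and k = cos 46.1° / cos φ.
At 38°: h = 1.000, k = 0.8799; principal scales a = 1.000, b = 0.8799.
sin(ω/2) = (a − b)/(a + b) = 0.1201/1.880 = 0.06386, so ω = 2 arcsin(0.06386) ≈ 7.3°.

7.3°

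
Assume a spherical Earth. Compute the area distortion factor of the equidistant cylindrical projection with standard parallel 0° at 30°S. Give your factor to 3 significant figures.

In the plate carrée (x = Rλ, y = Rφ), meridians are true-scale (h = 1) and parallels are stretched by k = sec φ.
Areal scale = h·k = 1 × sec φ; at 30°, h = 1.000, k = 1.155, so h·k = 1.155.

1.15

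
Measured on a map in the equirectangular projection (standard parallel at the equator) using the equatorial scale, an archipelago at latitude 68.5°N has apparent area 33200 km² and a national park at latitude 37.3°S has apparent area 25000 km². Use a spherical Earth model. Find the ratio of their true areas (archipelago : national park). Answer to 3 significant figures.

Plate carrée has h = 1 and k = sec φ, giving areal scale sec φ; true area = (apparent area) · cos φ.
True area of archipelago: 33200 × cos(68.5°) = 33200 × 0.3665 = 12170 km².
True area of national park: 25000 × cos(37.3°) = 25000 × 0.7955 = 19890 km².
Ratio = 12170 / 19890 ≈ 0.612.

0.612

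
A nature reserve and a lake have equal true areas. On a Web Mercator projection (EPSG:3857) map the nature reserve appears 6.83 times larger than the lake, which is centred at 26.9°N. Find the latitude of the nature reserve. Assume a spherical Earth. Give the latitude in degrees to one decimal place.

70.0°

Mercator areal scale is sec²φ, so apparent-area ratio = sec²φ₁ / sec²φ₂ = cos²φ₂ / cos²φ₁.
cos²φ₂ / cos²φ₁ = 6.83  ⇒  cos φ₁ = cos 26.9° / √6.83 = 0.8918/2.613 = 0.3412.
φ₁ = arccos(0.3412) ≈ 70.0°.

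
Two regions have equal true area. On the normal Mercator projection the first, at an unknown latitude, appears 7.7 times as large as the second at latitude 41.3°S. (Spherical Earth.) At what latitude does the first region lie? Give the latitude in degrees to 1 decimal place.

74.3°

Mercator areal scale is sec²φ, so apparent-area ratio = sec²φ₁ / sec²φ₂ = cos²φ₂ / cos²φ₁.
cos²φ₂ / cos²φ₁ = 7.7  ⇒  cos φ₁ = cos 41.3° / √7.7 = 0.7513/2.775 = 0.2707.
φ₁ = arccos(0.2707) ≈ 74.3°.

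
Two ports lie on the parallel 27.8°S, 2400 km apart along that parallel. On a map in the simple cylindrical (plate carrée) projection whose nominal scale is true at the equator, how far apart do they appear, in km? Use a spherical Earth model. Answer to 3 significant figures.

For the equirectangular projection with φ₀ = 0 (plate carrée), h = 1 along meridians and k = sec φ along parallels.
Along the parallel, k = sec 27.8° = 1/0.8846 = 1.130.
Map distance = 2400 × 1.130 ≈ 2710 km.

2710 km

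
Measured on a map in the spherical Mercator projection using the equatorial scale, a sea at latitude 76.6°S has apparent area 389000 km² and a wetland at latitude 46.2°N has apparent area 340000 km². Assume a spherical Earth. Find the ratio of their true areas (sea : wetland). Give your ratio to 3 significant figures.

0.128

Mercator's areal exaggeration is sec²φ; hence true area = (apparent area) · cos²φ.
True area of sea: 389000 × cos²(76.6°) = 389000 × 0.05371 = 20890 km².
True area of wetland: 340000 × cos²(46.2°) = 340000 × 0.4791 = 162900 km².
Ratio = 20890 / 162900 ≈ 0.128.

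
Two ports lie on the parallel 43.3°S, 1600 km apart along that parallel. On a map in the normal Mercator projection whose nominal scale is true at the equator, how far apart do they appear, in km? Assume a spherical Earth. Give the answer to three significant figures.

Mercator is conformal, so the point scale is isotropic: h = k = sec φ = 1/cos φ.
Along the parallel, k = sec 43.3° = 1/0.7278 = 1.374.
Map distance = 1600 × 1.374 ≈ 2200 km.

2200 km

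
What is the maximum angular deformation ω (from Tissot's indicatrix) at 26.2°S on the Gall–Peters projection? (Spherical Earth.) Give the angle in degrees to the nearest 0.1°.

Gall–Peters is a cylindrical equal-area projection with standard parallels at ±45°. Cylindrical equal-area (φ₀ = 45°): h = cos φ / cos 45° along meridians, k = cos 45° / cos φ along parallels; h·k = 1.
At 26.2°: h = 1.269, k = 0.7881; principal scales a = 1.269, b = 0.7881.
sin(ω/2) = (a − b)/(a + b) = 0.4808/2.057 = 0.2338, so ω = 2 arcsin(0.2338) ≈ 27.0°.

27.0°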